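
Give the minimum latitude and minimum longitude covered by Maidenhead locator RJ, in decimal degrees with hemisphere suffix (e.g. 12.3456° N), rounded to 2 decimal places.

0.00° N, 160.00° E

Field R=17, J=9: +17·20° lon, +9·10° lat → SW at lon 160°, lat 0°.
latitude 0.00° N, longitude 160.00° E.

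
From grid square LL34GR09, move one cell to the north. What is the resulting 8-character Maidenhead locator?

LL34gs00

Latitude extended square 9; +1 → 10, wraps to 0, carry into subsquare.
Latitude subsquare r = 17; +1 → 18 = s.
The longitude characters are unchanged.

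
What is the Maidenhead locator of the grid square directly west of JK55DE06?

Longitude extended square 0; −1 → -1, wraps to 9, carry into subsquare.
Longitude subsquare d = 3; −1 → 2 = c.
The latitude characters are unchanged.

JK55ce96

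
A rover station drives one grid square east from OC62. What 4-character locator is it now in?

OC72

Longitude square 6; +1 → 7.
The latitude characters are unchanged.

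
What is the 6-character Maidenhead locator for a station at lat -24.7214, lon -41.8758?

GG95bg

Shift to the Maidenhead origin (180°W, 90°S): lon 138.1242, lat 65.2786.
Field: 138.1242/20 → 6 → G, 65.2786/10 → 6 → G; chars GG.
Square: 18.1242/2 → 9, 5.2786/1 → 5; chars 95.
Subsquare: 0.1242/0.0833333 → 1 → b, 0.2786/0.0416667 → 6 → g; chars bg.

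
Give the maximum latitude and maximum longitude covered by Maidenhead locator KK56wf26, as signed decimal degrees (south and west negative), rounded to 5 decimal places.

Field K=10, K=10: +10·20° lon, +10·10° lat → SW at lon 20°, lat 10°.
Square 5, 6: +5·2° lon, +6·1° lat → SW at lon 30°, lat 16°.
Subsquare w=22, f=5: +22·0.0833333° lon, +5·0.0416667° lat → SW at lon 31.8333°, lat 16.2083°.
Extended square 2, 6: +2·0.00833333° lon, +6·0.00416667° lat → SW at lon 31.85°, lat 16.2333°.
Cell spans 0.00833333° lon × 0.00416667° lat. NE corner is SW corner plus one full cell.
latitude 16.23750, longitude 31.85833.

16.23750, 31.85833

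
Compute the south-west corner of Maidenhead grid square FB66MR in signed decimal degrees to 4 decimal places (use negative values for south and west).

-73.2917, -67.0000

Field F=5, B=1: +5·20° lon, +1·10° lat → SW at lon -80°, lat -80°.
Square 6, 6: +6·2° lon, +6·1° lat → SW at lon -68°, lat -74°.
Subsquare m=12, r=17: +12·0.0833333° lon, +17·0.0416667° lat → SW at lon -67°, lat -73.2917°.
latitude -73.2917, longitude -67.0000.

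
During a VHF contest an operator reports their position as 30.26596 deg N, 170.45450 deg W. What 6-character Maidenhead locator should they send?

Add 180° to longitude and 90° to latitude: 9.5455, 120.2660.
Field: lon ⌊9.5455/20⌋ = 0 → A; lat ⌊120.2660/10⌋ = 12 → M.
Square: lon ⌊9.5455/2⌋ = 4; lat ⌊0.2660/1⌋ = 0.
Subsquare: lon ⌊1.5455/0.0833333⌋ = 18 → s; lat ⌊0.2660/0.0416667⌋ = 6 → g.

AM40sg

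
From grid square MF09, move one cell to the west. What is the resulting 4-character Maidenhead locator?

LF99

Longitude square 0; −1 → -1, wraps to 9, carry into field.
Longitude field M = 12; −1 → 11 = L.
The latitude characters are unchanged.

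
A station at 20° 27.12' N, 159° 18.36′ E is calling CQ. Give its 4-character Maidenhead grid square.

QL90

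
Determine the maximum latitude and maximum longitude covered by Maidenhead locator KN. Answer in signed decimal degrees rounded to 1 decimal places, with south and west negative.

Field K=10, N=13: +10·20° lon, +13·10° lat → SW at lon 20°, lat 40°.
Cell spans 20° lon × 10° lat. NE corner is SW corner plus one full cell.
latitude 50.0, longitude 40.0.

50.0, 40.0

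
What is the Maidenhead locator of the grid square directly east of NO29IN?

Longitude subsquare i = 8; +1 → 9 = j.
The latitude characters are unchanged.

NO29jn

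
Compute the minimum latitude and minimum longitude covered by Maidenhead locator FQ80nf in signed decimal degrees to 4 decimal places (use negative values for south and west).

70.2083, -62.9167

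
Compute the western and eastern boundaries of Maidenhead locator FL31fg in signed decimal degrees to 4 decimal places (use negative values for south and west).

Field F=5, L=11: +5·20° lon, +11·10° lat → SW at lon -80°, lat 20°.
Square 3, 1: +3·2° lon, +1·1° lat → SW at lon -74°, lat 21°.
Subsquare f=5, g=6: +5·0.0833333° lon, +6·0.0416667° lat → SW at lon -73.5833°, lat 21.25°.
Cell spans 0.0833333° lon × 0.0416667° lat.
west -73.5833, east -73.5000.

-73.5833, -73.5000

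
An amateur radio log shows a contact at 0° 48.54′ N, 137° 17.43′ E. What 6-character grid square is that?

Shift to the Maidenhead origin (180°W, 90°S): lon 317.2905, lat 90.8090.
Field: 317.2905/20 → 15 → P, 90.8090/10 → 9 → J; chars PJ.
Square: 17.2905/2 → 8, 0.8090/1 → 0; chars 80.
Subsquare: 1.2905/0.0833333 → 15 → p, 0.8090/0.0416667 → 19 → t; chars pt.

PJ80pt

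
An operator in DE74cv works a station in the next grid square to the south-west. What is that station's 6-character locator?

Longitude subsquare c = 2; −1 → 1 = b.
Latitude subsquare v = 21; −1 → 20 = u.

DE74bu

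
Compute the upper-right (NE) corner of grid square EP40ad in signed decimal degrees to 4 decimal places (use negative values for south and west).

60.1667, -91.9167

Field E=4, P=15: +4·20° lon, +15·10° lat → SW at lon -100°, lat 60°.
Square 4, 0: +4·2° lon, +0·1° lat → SW at lon -92°, lat 60°.
Subsquare a=0, d=3: +0·0.0833333° lon, +3·0.0416667° lat → SW at lon -92°, lat 60.125°.
Cell spans 0.0833333° lon × 0.0416667° lat. NE corner is SW corner plus one full cell.
latitude 60.1667, longitude -91.9167.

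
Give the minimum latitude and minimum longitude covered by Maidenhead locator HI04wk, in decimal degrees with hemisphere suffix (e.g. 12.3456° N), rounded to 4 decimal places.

5.5833° S, 38.1667° W

Field H=7, I=8: +7·20° lon, +8·10° lat → SW at lon -40°, lat -10°.
Square 0, 4: +0·2° lon, +4·1° lat → SW at lon -40°, lat -6°.
Subsquare w=22, k=10: +22·0.0833333° lon, +10·0.0416667° lat → SW at lon -38.1667°, lat -5.58333°.
latitude 5.5833° S, longitude 38.1667° W.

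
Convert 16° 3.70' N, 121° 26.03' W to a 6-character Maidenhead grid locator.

Add 180° to longitude and 90° to latitude: 58.5662, 106.0617.
Field: 58.5662/20 → 2 → C, 106.0617/10 → 10 → K; chars CK.
Square: 18.5662/2 → 9, 6.0617/1 → 6; chars 96.
Subsquare: 0.5662/0.0833333 → 6 → g, 0.0617/0.0416667 → 1 → b; chars gb.

CK96gb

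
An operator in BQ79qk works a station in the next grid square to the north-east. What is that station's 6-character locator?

BQ79rl

Longitude subsquare q = 16; +1 → 17 = r.
Latitude subsquare k = 10; +1 → 11 = l.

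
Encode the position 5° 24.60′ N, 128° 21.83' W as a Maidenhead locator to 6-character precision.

CJ55tj

Add 180° to longitude and 90° to latitude: 51.6362, 95.4100.
Field: lon ⌊51.6362/20⌋ = 2 → C; lat ⌊95.4100/10⌋ = 9 → J.
Square: lon ⌊11.6362/2⌋ = 5; lat ⌊5.4100/1⌋ = 5.
Subsquare: lon ⌊1.6362/0.0833333⌋ = 19 → t; lat ⌊0.4100/0.0416667⌋ = 9 → j.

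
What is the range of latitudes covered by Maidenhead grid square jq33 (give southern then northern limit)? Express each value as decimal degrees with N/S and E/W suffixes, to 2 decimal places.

73.00° N, 74.00° N

Field J=9, Q=16: +9·20° lon, +16·10° lat → SW at lon 0°, lat 70°.
Square 3, 3: +3·2° lon, +3·1° lat → SW at lon 6°, lat 73°.
Cell spans 2° lon × 1° lat.
south 73.00° N, north 74.00° N.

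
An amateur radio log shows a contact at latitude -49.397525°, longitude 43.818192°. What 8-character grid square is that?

Offset from 180°W / 90°S: lon 223.81819°, lat 40.60247°.
Field (20°×10°, letters A–R): lon ⌊223.81819/20⌋ = 11 → L; lat ⌊40.60247/10⌋ = 4 → E.
Square (2°×1°, digits 0–9): lon ⌊3.81819/2⌋ = 1; lat ⌊0.60247/1⌋ = 0.
Subsquare (5′×2.5′, letters a–x): lon ⌊1.81819/0.0833333⌋ = 21 → v; lat ⌊0.60247/0.0416667⌋ = 14 → o.
Extended square (30″×15″, digits 0–9): lon ⌊0.06819/0.00833333⌋ = 8; lat ⌊0.01914/0.00416667⌋ = 4.

LE10vo84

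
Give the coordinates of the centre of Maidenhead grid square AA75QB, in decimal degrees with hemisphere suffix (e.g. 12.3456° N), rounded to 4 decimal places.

84.9375° S, 164.6250° W

Field A=0, A=0: +0·20° lon, +0·10° lat → SW at lon -180°, lat -90°.
Square 7, 5: +7·2° lon, +5·1° lat → SW at lon -166°, lat -85°.
Subsquare q=16, b=1: +16·0.0833333° lon, +1·0.0416667° lat → SW at lon -164.667°, lat -84.9583°.
Cell spans 0.0833333° lon × 0.0416667° lat. Centre is SW corner plus half of each.
latitude 84.9375° S, longitude 164.6250° W.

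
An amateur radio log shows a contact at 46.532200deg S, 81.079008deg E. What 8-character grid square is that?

NE03ml92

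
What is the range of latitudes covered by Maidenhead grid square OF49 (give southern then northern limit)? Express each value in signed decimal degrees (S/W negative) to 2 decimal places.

-31.00, -30.00

Field O=14, F=5: +14·20° lon, +5·10° lat → SW at lon 100°, lat -40°.
Square 4, 9: +4·2° lon, +9·1° lat → SW at lon 108°, lat -31°.
Cell spans 2° lon × 1° lat.
south -31.00, north -30.00.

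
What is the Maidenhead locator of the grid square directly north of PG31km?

Latitude subsquare m = 12; +1 → 13 = n.
The longitude characters are unchanged.

PG31kn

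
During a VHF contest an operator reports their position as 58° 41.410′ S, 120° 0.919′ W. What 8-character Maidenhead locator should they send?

CD91xh84

Add 180° to longitude and 90° to latitude: 59.98468, 31.30983.
Field: 59.98468/20 → 2 → C, 31.30983/10 → 3 → D; chars CD.
Square: 19.98468/2 → 9, 1.30983/1 → 1; chars 91.
Subsquare: 1.98468/0.0833333 → 23 → x, 0.30983/0.0416667 → 7 → h; chars xh.
Extended square: 0.06802/0.00833333 → 8, 0.01817/0.00416667 → 4; chars 84.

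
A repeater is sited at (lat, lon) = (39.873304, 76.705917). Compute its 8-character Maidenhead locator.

MM89iu49

Shift to the Maidenhead origin (180°W, 90°S): lon 256.70592, lat 129.87330.
Field: 256.70592/20 → 12 → M, 129.87330/10 → 12 → M; chars MM.
Square: 16.70592/2 → 8, 9.87330/1 → 9; chars 89.
Subsquare: 0.70592/0.0833333 → 8 → i, 0.87330/0.0416667 → 20 → u; chars iu.
Extended square: 0.03925/0.00833333 → 4, 0.03997/0.00416667 → 9; chars 49.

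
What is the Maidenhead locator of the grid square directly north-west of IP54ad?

Longitude subsquare a = 0; −1 → -1, wraps to 23 = x, carry into square.
Longitude square 5; −1 → 4.
Latitude subsquare d = 3; +1 → 4 = e.

IP44xe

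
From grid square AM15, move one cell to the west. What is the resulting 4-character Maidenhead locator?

Longitude square 1; −1 → 0.
The latitude characters are unchanged.

AM05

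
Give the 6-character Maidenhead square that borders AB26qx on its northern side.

Latitude subsquare x = 23; +1 → 24, wraps to 0 = a, carry into square.
Latitude square 6; +1 → 7.
The longitude characters are unchanged.

AB27qa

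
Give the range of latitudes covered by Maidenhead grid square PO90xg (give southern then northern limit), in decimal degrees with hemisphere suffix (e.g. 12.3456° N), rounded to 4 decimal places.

50.2500° N, 50.2917° N

Field P=15, O=14: +15·20° lon, +14·10° lat → SW at lon 120°, lat 50°.
Square 9, 0: +9·2° lon, +0·1° lat → SW at lon 138°, lat 50°.
Subsquare x=23, g=6: +23·0.0833333° lon, +6·0.0416667° lat → SW at lon 139.917°, lat 50.25°.
Cell spans 0.0833333° lon × 0.0416667° lat.
south 50.2500° N, north 50.2917° N.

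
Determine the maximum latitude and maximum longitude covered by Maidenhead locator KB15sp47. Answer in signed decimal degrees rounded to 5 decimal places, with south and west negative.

-74.34167, 23.54167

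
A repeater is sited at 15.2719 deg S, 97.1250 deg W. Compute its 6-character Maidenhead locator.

EH14kr

Shift to the Maidenhead origin (180°W, 90°S): lon 82.8750, lat 74.7281.
Field: lon ⌊82.8750/20⌋ = 4 → E; lat ⌊74.7281/10⌋ = 7 → H.
Square: lon ⌊2.8750/2⌋ = 1; lat ⌊4.7281/1⌋ = 4.
Subsquare: lon ⌊0.8750/0.0833333⌋ = 10 → k; lat ⌊0.7281/0.0416667⌋ = 17 → r.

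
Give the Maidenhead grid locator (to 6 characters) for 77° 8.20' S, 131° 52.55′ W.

Offset from 180°W / 90°S: lon 48.1242°, lat 12.8633°.
Field: 48.1242/20 → 2 → C, 12.8633/10 → 1 → B; chars CB.
Square: 8.1242/2 → 4, 2.8633/1 → 2; chars 42.
Subsquare: 0.1242/0.0833333 → 1 → b, 0.8633/0.0416667 → 20 → u; chars bu.

CB42bu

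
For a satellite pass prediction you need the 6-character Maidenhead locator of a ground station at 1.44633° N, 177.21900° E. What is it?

RJ81ok

Shift to the Maidenhead origin (180°W, 90°S): lon 357.2190, lat 91.4463.
Field: 357.2190/20 → 17 → R, 91.4463/10 → 9 → J; chars RJ.
Square: 17.2190/2 → 8, 1.4463/1 → 1; chars 81.
Subsquare: 1.2190/0.0833333 → 14 → o, 0.4463/0.0416667 → 10 → k; chars ok.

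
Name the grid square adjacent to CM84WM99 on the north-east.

Longitude extended square 9; +1 → 10, wraps to 0, carry into subsquare.
Longitude subsquare w = 22; +1 → 23 = x.
Latitude extended square 9; +1 → 10, wraps to 0, carry into subsquare.
Latitude subsquare m = 12; +1 → 13 = n.

CM84xn00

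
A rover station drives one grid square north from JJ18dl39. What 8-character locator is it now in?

JJ18dm30

Latitude extended square 9; +1 → 10, wraps to 0, carry into subsquare.
Latitude subsquare l = 11; +1 → 12 = m.
The longitude characters are unchanged.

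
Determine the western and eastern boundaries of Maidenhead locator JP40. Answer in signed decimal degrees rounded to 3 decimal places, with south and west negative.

8.000, 10.000

Field J=9, P=15: +9·20° lon, +15·10° lat → SW at lon 0°, lat 60°.
Square 4, 0: +4·2° lon, +0·1° lat → SW at lon 8°, lat 60°.
Cell spans 2° lon × 1° lat.
west 8.000, east 10.000.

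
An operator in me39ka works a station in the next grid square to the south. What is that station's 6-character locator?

ME38kx

Latitude subsquare a = 0; −1 → -1, wraps to 23 = x, carry into square.
Latitude square 9; −1 → 8.
The longitude characters are unchanged.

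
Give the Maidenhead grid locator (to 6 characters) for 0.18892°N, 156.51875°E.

Add 180° to longitude and 90° to latitude: 336.5188, 90.1889.
Field (20°×10°, letters A–R): lon ⌊336.5188/20⌋ = 16 → Q; lat ⌊90.1889/10⌋ = 9 → J.
Square (2°×1°, digits 0–9): lon ⌊16.5188/2⌋ = 8; lat ⌊0.1889/1⌋ = 0.
Subsquare (5′×2.5′, letters a–x): lon ⌊0.5188/0.0833333⌋ = 6 → g; lat ⌊0.1889/0.0416667⌋ = 4 → e.

QJ80ge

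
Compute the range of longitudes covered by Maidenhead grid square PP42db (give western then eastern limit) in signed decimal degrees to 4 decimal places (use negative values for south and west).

128.2500, 128.3333

Field P=15, P=15: +15·20° lon, +15·10° lat → SW at lon 120°, lat 60°.
Square 4, 2: +4·2° lon, +2·1° lat → SW at lon 128°, lat 62°.
Subsquare d=3, b=1: +3·0.0833333° lon, +1·0.0416667° lat → SW at lon 128.25°, lat 62.0417°.
Cell spans 0.0833333° lon × 0.0416667° lat.
west 128.2500, east 128.3333.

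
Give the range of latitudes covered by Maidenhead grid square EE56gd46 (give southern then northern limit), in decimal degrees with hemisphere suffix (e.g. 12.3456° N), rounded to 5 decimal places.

Field E=4, E=4: +4·20° lon, +4·10° lat → SW at lon -100°, lat -50°.
Square 5, 6: +5·2° lon, +6·1° lat → SW at lon -90°, lat -44°.
Subsquare g=6, d=3: +6·0.0833333° lon, +3·0.0416667° lat → SW at lon -89.5°, lat -43.875°.
Extended square 4, 6: +4·0.00833333° lon, +6·0.00416667° lat → SW at lon -89.4667°, lat -43.85°.
Cell spans 0.00833333° lon × 0.00416667° lat.
south 43.85000° S, north 43.84583° S.

43.85000° S, 43.84583° S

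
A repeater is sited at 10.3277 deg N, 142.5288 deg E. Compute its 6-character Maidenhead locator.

Shift to the Maidenhead origin (180°W, 90°S): lon 322.5288, lat 100.3277.
Field: lon ⌊322.5288/20⌋ = 16 → Q; lat ⌊100.3277/10⌋ = 10 → K.
Square: lon ⌊2.5288/2⌋ = 1; lat ⌊0.3277/1⌋ = 0.
Subsquare: lon ⌊0.5288/0.0833333⌋ = 6 → g; lat ⌊0.3277/0.0416667⌋ = 7 → h.

QK10gh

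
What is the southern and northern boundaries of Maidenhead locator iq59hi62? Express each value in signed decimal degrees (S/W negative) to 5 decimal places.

79.34167, 79.34583

Field I=8, Q=16: +8·20° lon, +16·10° lat → SW at lon -20°, lat 70°.
Square 5, 9: +5·2° lon, +9·1° lat → SW at lon -10°, lat 79°.
Subsquare h=7, i=8: +7·0.0833333° lon, +8·0.0416667° lat → SW at lon -9.41667°, lat 79.3333°.
Extended square 6, 2: +6·0.00833333° lon, +2·0.00416667° lat → SW at lon -9.36667°, lat 79.3417°.
Cell spans 0.00833333° lon × 0.00416667° lat.
south 79.34167, north 79.34583.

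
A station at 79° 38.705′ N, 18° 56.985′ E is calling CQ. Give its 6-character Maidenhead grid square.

JQ99lp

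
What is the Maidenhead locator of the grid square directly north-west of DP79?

DQ60

Longitude square 7; −1 → 6.
Latitude square 9; +1 → 10, wraps to 0, carry into field.
Latitude field P = 15; +1 → 16 = Q.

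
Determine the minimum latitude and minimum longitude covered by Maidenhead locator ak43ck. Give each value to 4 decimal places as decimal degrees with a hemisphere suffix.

Field A=0, K=10: +0·20° lon, +10·10° lat → SW at lon -180°, lat 10°.
Square 4, 3: +4·2° lon, +3·1° lat → SW at lon -172°, lat 13°.
Subsquare c=2, k=10: +2·0.0833333° lon, +10·0.0416667° lat → SW at lon -171.833°, lat 13.4167°.
latitude 13.4167° N, longitude 171.8333° W.

13.4167° N, 171.8333° W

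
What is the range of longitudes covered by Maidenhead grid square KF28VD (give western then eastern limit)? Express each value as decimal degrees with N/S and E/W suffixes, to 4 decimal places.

25.7500° E, 25.8333° E

Field K=10, F=5: +10·20° lon, +5·10° lat → SW at lon 20°, lat -40°.
Square 2, 8: +2·2° lon, +8·1° lat → SW at lon 24°, lat -32°.
Subsquare v=21, d=3: +21·0.0833333° lon, +3·0.0416667° lat → SW at lon 25.75°, lat -31.875°.
Cell spans 0.0833333° lon × 0.0416667° lat.
west 25.7500° E, east 25.8333° E.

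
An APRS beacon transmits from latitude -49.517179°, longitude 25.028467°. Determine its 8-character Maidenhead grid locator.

Add 180° to longitude and 90° to latitude: 205.02847, 40.48282.
Field: lon ⌊205.02847/20⌋ = 10 → K; lat ⌊40.48282/10⌋ = 4 → E.
Square: lon ⌊5.02847/2⌋ = 2; lat ⌊0.48282/1⌋ = 0.
Subsquare: lon ⌊1.02847/0.0833333⌋ = 12 → m; lat ⌊0.48282/0.0416667⌋ = 11 → l.
Extended square: lon ⌊0.02847/0.00833333⌋ = 3; lat ⌊0.02449/0.00416667⌋ = 5.

KE20ml35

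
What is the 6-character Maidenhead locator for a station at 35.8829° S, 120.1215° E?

Add 180° to longitude and 90° to latitude: 300.1215, 54.1171.
Field: 300.1215/20 → 15 → P, 54.1171/10 → 5 → F; chars PF.
Square: 0.1215/2 → 0, 4.1171/1 → 4; chars 04.
Subsquare: 0.1215/0.0833333 → 1 → b, 0.1171/0.0416667 → 2 → c; chars bc.

PF04bc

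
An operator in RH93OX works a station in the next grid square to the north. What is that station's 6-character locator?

RH94oa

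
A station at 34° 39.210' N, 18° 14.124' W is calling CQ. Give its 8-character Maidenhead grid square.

IM04vp16

Shift to the Maidenhead origin (180°W, 90°S): lon 161.76460, lat 124.65350.
Field (20°×10°, letters A–R): lon ⌊161.76460/20⌋ = 8 → I; lat ⌊124.65350/10⌋ = 12 → M.
Square (2°×1°, digits 0–9): lon ⌊1.76460/2⌋ = 0; lat ⌊4.65350/1⌋ = 4.
Subsquare (5′×2.5′, letters a–x): lon ⌊1.76460/0.0833333⌋ = 21 → v; lat ⌊0.65350/0.0416667⌋ = 15 → p.
Extended square (30″×15″, digits 0–9): lon ⌊0.01460/0.00833333⌋ = 1; lat ⌊0.02850/0.00416667⌋ = 6.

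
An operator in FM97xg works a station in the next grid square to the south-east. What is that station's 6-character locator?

GM07af

Longitude subsquare x = 23; +1 → 24, wraps to 0 = a, carry into square.
Longitude square 9; +1 → 10, wraps to 0, carry into field.
Longitude field F = 5; +1 → 6 = G.
Latitude subsquare g = 6; −1 → 5 = f.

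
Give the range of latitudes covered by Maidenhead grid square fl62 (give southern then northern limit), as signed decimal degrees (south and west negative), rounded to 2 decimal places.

22.00, 23.00

Field F=5, L=11: +5·20° lon, +11·10° lat → SW at lon -80°, lat 20°.
Square 6, 2: +6·2° lon, +2·1° lat → SW at lon -68°, lat 22°.
Cell spans 2° lon × 1° lat.
south 22.00, north 23.00.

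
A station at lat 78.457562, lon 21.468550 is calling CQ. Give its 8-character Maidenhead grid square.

KQ08rk69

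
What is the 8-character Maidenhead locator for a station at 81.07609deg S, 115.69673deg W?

DA28dw61

Add 180° to longitude and 90° to latitude: 64.30327, 8.92391.
Field (20°×10°, letters A–R): lon ⌊64.30327/20⌋ = 3 → D; lat ⌊8.92391/10⌋ = 0 → A.
Square (2°×1°, digits 0–9): lon ⌊4.30327/2⌋ = 2; lat ⌊8.92391/1⌋ = 8.
Subsquare (5′×2.5′, letters a–x): lon ⌊0.30327/0.0833333⌋ = 3 → d; lat ⌊0.92391/0.0416667⌋ = 22 → w.
Extended square (30″×15″, digits 0–9): lon ⌊0.05327/0.00833333⌋ = 6; lat ⌊0.00724/0.00416667⌋ = 1.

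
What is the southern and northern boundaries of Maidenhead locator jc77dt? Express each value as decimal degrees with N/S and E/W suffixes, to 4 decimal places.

Field J=9, C=2: +9·20° lon, +2·10° lat → SW at lon 0°, lat -70°.
Square 7, 7: +7·2° lon, +7·1° lat → SW at lon 14°, lat -63°.
Subsquare d=3, t=19: +3·0.0833333° lon, +19·0.0416667° lat → SW at lon 14.25°, lat -62.2083°.
Cell spans 0.0833333° lon × 0.0416667° lat.
south 62.2083° S, north 62.1667° S.

62.2083° S, 62.1667° S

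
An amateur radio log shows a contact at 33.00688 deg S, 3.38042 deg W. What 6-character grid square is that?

IF86hx

Shift to the Maidenhead origin (180°W, 90°S): lon 176.6196, lat 56.9931.
Field (20°×10°, letters A–R): lon ⌊176.6196/20⌋ = 8 → I; lat ⌊56.9931/10⌋ = 5 → F.
Square (2°×1°, digits 0–9): lon ⌊16.6196/2⌋ = 8; lat ⌊6.9931/1⌋ = 6.
Subsquare (5′×2.5′, letters a–x): lon ⌊0.6196/0.0833333⌋ = 7 → h; lat ⌊0.9931/0.0416667⌋ = 23 → x.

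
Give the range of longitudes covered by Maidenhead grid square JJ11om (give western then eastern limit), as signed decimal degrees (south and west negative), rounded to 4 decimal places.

3.1667, 3.2500

Field J=9, J=9: +9·20° lon, +9·10° lat → SW at lon 0°, lat 0°.
Square 1, 1: +1·2° lon, +1·1° lat → SW at lon 2°, lat 1°.
Subsquare o=14, m=12: +14·0.0833333° lon, +12·0.0416667° lat → SW at lon 3.16667°, lat 1.5°.
Cell spans 0.0833333° lon × 0.0416667° lat.
west 3.1667, east 3.2500.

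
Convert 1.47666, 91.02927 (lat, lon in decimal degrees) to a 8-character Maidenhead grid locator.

Shift to the Maidenhead origin (180°W, 90°S): lon 271.02927, lat 91.47666.
Field (20°×10°, letters A–R): 271.02927/20 → 13 → N, 91.47666/10 → 9 → J; chars NJ.
Square (2°×1°, digits 0–9): 11.02927/2 → 5, 1.47666/1 → 1; chars 51.
Subsquare (5′×2.5′, letters a–x): 1.02927/0.0833333 → 12 → m, 0.47666/0.0416667 → 11 → l; chars ml.
Extended square (30″×15″, digits 0–9): 0.02927/0.00833333 → 3, 0.01833/0.00416667 → 4; chars 34.

NJ51ml34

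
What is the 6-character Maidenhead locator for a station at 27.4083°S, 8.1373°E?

JG42bo

Add 180° to longitude and 90° to latitude: 188.1373, 62.5917.
Field: 188.1373/20 → 9 → J, 62.5917/10 → 6 → G; chars JG.
Square: 8.1373/2 → 4, 2.5917/1 → 2; chars 42.
Subsquare: 0.1373/0.0833333 → 1 → b, 0.5917/0.0416667 → 14 → o; chars bo.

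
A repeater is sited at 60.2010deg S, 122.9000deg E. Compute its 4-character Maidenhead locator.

PC19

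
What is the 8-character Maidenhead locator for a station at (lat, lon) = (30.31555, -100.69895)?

Offset from 180°W / 90°S: lon 79.30105°, lat 120.31555°.
Field: 79.30105/20 → 3 → D, 120.31555/10 → 12 → M; chars DM.
Square: 19.30105/2 → 9, 0.31555/1 → 0; chars 90.
Subsquare: 1.30105/0.0833333 → 15 → p, 0.31555/0.0416667 → 7 → h; chars ph.
Extended square: 0.05105/0.00833333 → 6, 0.02388/0.00416667 → 5; chars 65.

DM90ph65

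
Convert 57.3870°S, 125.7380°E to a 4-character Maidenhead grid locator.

PD22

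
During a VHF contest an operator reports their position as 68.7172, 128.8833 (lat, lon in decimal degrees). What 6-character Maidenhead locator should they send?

PP48kr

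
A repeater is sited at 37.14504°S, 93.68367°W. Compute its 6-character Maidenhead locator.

Offset from 180°W / 90°S: lon 86.3163°, lat 52.8550°.
Field: lon ⌊86.3163/20⌋ = 4 → E; lat ⌊52.8550/10⌋ = 5 → F.
Square: lon ⌊6.3163/2⌋ = 3; lat ⌊2.8550/1⌋ = 2.
Subsquare: lon ⌊0.3163/0.0833333⌋ = 3 → d; lat ⌊0.8550/0.0416667⌋ = 20 → u.

EF32du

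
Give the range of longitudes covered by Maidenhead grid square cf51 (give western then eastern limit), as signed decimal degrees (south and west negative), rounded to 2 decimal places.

-130.00, -128.00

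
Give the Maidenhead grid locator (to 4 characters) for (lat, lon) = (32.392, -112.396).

Shift to the Maidenhead origin (180°W, 90°S): lon 67.60, lat 122.39.
Field: lon ⌊67.60/20⌋ = 3 → D; lat ⌊122.39/10⌋ = 12 → M.
Square: lon ⌊7.60/2⌋ = 3; lat ⌊2.39/1⌋ = 2.

DM32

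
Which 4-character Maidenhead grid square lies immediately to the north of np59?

NQ50

Latitude square 9; +1 → 10, wraps to 0, carry into field.
Latitude field P = 15; +1 → 16 = Q.
The longitude characters are unchanged.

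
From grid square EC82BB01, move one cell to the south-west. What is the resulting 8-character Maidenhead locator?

EC82ab90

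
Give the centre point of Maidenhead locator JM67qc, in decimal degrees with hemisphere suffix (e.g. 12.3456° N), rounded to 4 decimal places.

37.1042° N, 13.3750° E

Field J=9, M=12: +9·20° lon, +12·10° lat → SW at lon 0°, lat 30°.
Square 6, 7: +6·2° lon, +7·1° lat → SW at lon 12°, lat 37°.
Subsquare q=16, c=2: +16·0.0833333° lon, +2·0.0416667° lat → SW at lon 13.3333°, lat 37.0833°.
Cell spans 0.0833333° lon × 0.0416667° lat. Centre is SW corner plus half of each.
latitude 37.1042° N, longitude 13.3750° E.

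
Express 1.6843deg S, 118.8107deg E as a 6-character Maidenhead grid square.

OI98jh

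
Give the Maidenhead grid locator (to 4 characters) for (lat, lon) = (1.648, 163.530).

Shift to the Maidenhead origin (180°W, 90°S): lon 343.53, lat 91.65.
Field: 343.53/20 → 17 → R, 91.65/10 → 9 → J; chars RJ.
Square: 3.53/2 → 1, 1.65/1 → 1; chars 11.

RJ11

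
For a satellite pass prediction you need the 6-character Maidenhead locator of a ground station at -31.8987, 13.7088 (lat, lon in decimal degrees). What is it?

Shift to the Maidenhead origin (180°W, 90°S): lon 193.7088, lat 58.1013.
Field (20°×10°, letters A–R): lon ⌊193.7088/20⌋ = 9 → J; lat ⌊58.1013/10⌋ = 5 → F.
Square (2°×1°, digits 0–9): lon ⌊13.7088/2⌋ = 6; lat ⌊8.1013/1⌋ = 8.
Subsquare (5′×2.5′, letters a–x): lon ⌊1.7088/0.0833333⌋ = 20 → u; lat ⌊0.1013/0.0416667⌋ = 2 → c.

JF68uc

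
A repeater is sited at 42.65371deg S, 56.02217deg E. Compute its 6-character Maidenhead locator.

LE87ai

Shift to the Maidenhead origin (180°W, 90°S): lon 236.0222, lat 47.3463.
Field: lon ⌊236.0222/20⌋ = 11 → L; lat ⌊47.3463/10⌋ = 4 → E.
Square: lon ⌊16.0222/2⌋ = 8; lat ⌊7.3463/1⌋ = 7.
Subsquare: lon ⌊0.0222/0.0833333⌋ = 0 → a; lat ⌊0.3463/0.0416667⌋ = 8 → i.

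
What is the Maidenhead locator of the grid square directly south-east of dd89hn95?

Longitude extended square 9; +1 → 10, wraps to 0, carry into subsquare.
Longitude subsquare h = 7; +1 → 8 = i.
Latitude extended square 5; −1 → 4.

DD89in04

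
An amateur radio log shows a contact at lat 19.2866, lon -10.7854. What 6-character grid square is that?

Add 180° to longitude and 90° to latitude: 169.2146, 109.2866.
Field (20°×10°, letters A–R): 169.2146/20 → 8 → I, 109.2866/10 → 10 → K; chars IK.
Square (2°×1°, digits 0–9): 9.2146/2 → 4, 9.2866/1 → 9; chars 49.
Subsquare (5′×2.5′, letters a–x): 1.2146/0.0833333 → 14 → o, 0.2866/0.0416667 → 6 → g; chars og.

IK49og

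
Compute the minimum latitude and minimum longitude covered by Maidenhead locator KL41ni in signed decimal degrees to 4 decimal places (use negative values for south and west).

Field K=10, L=11: +10·20° lon, +11·10° lat → SW at lon 20°, lat 20°.
Square 4, 1: +4·2° lon, +1·1° lat → SW at lon 28°, lat 21°.
Subsquare n=13, i=8: +13·0.0833333° lon, +8·0.0416667° lat → SW at lon 29.0833°, lat 21.3333°.
latitude 21.3333, longitude 29.0833.

21.3333, 29.0833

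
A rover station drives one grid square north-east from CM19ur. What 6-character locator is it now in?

CM19vs

Longitude subsquare u = 20; +1 → 21 = v.
Latitude subsquare r = 17; +1 → 18 = s.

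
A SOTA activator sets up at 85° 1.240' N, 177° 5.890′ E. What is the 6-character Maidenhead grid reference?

RR85na

Shift to the Maidenhead origin (180°W, 90°S): lon 357.0982, lat 175.0207.
Field: 357.0982/20 → 17 → R, 175.0207/10 → 17 → R; chars RR.
Square: 17.0982/2 → 8, 5.0207/1 → 5; chars 85.
Subsquare: 1.0982/0.0833333 → 13 → n, 0.0207/0.0416667 → 0 → a; chars na.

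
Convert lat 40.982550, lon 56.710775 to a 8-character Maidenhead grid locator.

LN80ix55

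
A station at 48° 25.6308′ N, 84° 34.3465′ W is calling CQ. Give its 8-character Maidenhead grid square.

EN78rk12

Add 180° to longitude and 90° to latitude: 95.42756, 138.42718.
Field (20°×10°, letters A–R): 95.42756/20 → 4 → E, 138.42718/10 → 13 → N; chars EN.
Square (2°×1°, digits 0–9): 15.42756/2 → 7, 8.42718/1 → 8; chars 78.
Subsquare (5′×2.5′, letters a–x): 1.42756/0.0833333 → 17 → r, 0.42718/0.0416667 → 10 → k; chars rk.
Extended square (30″×15″, digits 0–9): 0.01089/0.00833333 → 1, 0.01051/0.00416667 → 2; chars 12.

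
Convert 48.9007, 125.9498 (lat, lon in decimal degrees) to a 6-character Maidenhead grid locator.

Add 180° to longitude and 90° to latitude: 305.9498, 138.9007.
Field: 305.9498/20 → 15 → P, 138.9007/10 → 13 → N; chars PN.
Square: 5.9498/2 → 2, 8.9007/1 → 8; chars 28.
Subsquare: 1.9498/0.0833333 → 23 → x, 0.9007/0.0416667 → 21 → v; chars xv.

PN28xv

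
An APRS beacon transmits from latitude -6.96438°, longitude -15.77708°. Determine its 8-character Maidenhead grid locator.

II23ca68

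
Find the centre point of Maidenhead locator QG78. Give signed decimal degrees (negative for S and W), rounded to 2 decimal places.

Field Q=16, G=6: +16·20° lon, +6·10° lat → SW at lon 140°, lat -30°.
Square 7, 8: +7·2° lon, +8·1° lat → SW at lon 154°, lat -22°.
Cell spans 2° lon × 1° lat. Centre is SW corner plus half of each.
latitude -21.50, longitude 155.00.

-21.50, 155.00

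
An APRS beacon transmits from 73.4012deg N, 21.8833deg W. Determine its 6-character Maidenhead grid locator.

HQ93bj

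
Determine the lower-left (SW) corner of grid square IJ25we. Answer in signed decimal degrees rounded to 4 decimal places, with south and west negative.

Field I=8, J=9: +8·20° lon, +9·10° lat → SW at lon -20°, lat 0°.
Square 2, 5: +2·2° lon, +5·1° lat → SW at lon -16°, lat 5°.
Subsquare w=22, e=4: +22·0.0833333° lon, +4·0.0416667° lat → SW at lon -14.1667°, lat 5.16667°.
latitude 5.1667, longitude -14.1667.

5.1667, -14.1667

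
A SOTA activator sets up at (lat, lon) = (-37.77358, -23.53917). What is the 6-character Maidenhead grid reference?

Shift to the Maidenhead origin (180°W, 90°S): lon 156.4608, lat 52.2264.
Field: 156.4608/20 → 7 → H, 52.2264/10 → 5 → F; chars HF.
Square: 16.4608/2 → 8, 2.2264/1 → 2; chars 82.
Subsquare: 0.4608/0.0833333 → 5 → f, 0.2264/0.0416667 → 5 → f; chars ff.

HF82ff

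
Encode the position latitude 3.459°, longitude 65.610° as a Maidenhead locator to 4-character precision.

MJ23

Offset from 180°W / 90°S: lon 245.61°, lat 93.46°.
Field: 245.61/20 → 12 → M, 93.46/10 → 9 → J; chars MJ.
Square: 5.61/2 → 2, 3.46/1 → 3; chars 23.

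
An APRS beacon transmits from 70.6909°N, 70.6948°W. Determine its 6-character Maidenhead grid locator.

FQ40pq

Add 180° to longitude and 90° to latitude: 109.3052, 160.6909.
Field: 109.3052/20 → 5 → F, 160.6909/10 → 16 → Q; chars FQ.
Square: 9.3052/2 → 4, 0.6909/1 → 0; chars 40.
Subsquare: 1.3052/0.0833333 → 15 → p, 0.6909/0.0416667 → 16 → q; chars pq.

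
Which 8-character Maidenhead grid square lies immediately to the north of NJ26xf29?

Latitude extended square 9; +1 → 10, wraps to 0, carry into subsquare.
Latitude subsquare f = 5; +1 → 6 = g.
The longitude characters are unchanged.

NJ26xg20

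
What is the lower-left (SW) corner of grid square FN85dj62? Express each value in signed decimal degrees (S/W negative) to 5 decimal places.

Field F=5, N=13: +5·20° lon, +13·10° lat → SW at lon -80°, lat 40°.
Square 8, 5: +8·2° lon, +5·1° lat → SW at lon -64°, lat 45°.
Subsquare d=3, j=9: +3·0.0833333° lon, +9·0.0416667° lat → SW at lon -63.75°, lat 45.375°.
Extended square 6, 2: +6·0.00833333° lon, +2·0.00416667° lat → SW at lon -63.7°, lat 45.3833°.
latitude 45.38333, longitude -63.70000.

45.38333, -63.70000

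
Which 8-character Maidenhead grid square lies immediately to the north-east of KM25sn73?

Longitude extended square 7; +1 → 8.
Latitude extended square 3; +1 → 4.

KM25sn84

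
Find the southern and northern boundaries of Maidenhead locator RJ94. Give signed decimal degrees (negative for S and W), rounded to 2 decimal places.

4.00, 5.00

Field R=17, J=9: +17·20° lon, +9·10° lat → SW at lon 160°, lat 0°.
Square 9, 4: +9·2° lon, +4·1° lat → SW at lon 178°, lat 4°.
Cell spans 2° lon × 1° lat.
south 4.00, north 5.00.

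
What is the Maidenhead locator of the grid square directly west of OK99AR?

OK89xr

Longitude subsquare a = 0; −1 → -1, wraps to 23 = x, carry into square.
Longitude square 9; −1 → 8.
The latitude characters are unchanged.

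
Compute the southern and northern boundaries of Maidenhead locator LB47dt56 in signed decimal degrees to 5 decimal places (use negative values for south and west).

Field L=11, B=1: +11·20° lon, +1·10° lat → SW at lon 40°, lat -80°.
Square 4, 7: +4·2° lon, +7·1° lat → SW at lon 48°, lat -73°.
Subsquare d=3, t=19: +3·0.0833333° lon, +19·0.0416667° lat → SW at lon 48.25°, lat -72.2083°.
Extended square 5, 6: +5·0.00833333° lon, +6·0.00416667° lat → SW at lon 48.2917°, lat -72.1833°.
Cell spans 0.00833333° lon × 0.00416667° lat.
south -72.18333, north -72.17917.

-72.18333, -72.17917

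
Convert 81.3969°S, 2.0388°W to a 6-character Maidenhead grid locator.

IA88xo

Add 180° to longitude and 90° to latitude: 177.9612, 8.6031.
Field: lon ⌊177.9612/20⌋ = 8 → I; lat ⌊8.6031/10⌋ = 0 → A.
Square: lon ⌊17.9612/2⌋ = 8; lat ⌊8.6031/1⌋ = 8.
Subsquare: lon ⌊1.9612/0.0833333⌋ = 23 → x; lat ⌊0.6031/0.0416667⌋ = 14 → o.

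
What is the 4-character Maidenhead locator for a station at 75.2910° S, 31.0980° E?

KB54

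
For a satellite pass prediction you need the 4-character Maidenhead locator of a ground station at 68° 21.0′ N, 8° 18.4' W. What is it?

IP58

Add 180° to longitude and 90° to latitude: 171.69, 158.35.
Field: lon ⌊171.69/20⌋ = 8 → I; lat ⌊158.35/10⌋ = 15 → P.
Square: lon ⌊11.69/2⌋ = 5; lat ⌊8.35/1⌋ = 8.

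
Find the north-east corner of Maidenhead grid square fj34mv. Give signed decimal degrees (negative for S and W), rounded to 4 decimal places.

4.9167, -72.9167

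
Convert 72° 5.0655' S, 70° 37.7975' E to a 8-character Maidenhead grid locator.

MB57hv59

Offset from 180°W / 90°S: lon 250.62996°, lat 17.91558°.
Field (20°×10°, letters A–R): 250.62996/20 → 12 → M, 17.91558/10 → 1 → B; chars MB.
Square (2°×1°, digits 0–9): 10.62996/2 → 5, 7.91558/1 → 7; chars 57.
Subsquare (5′×2.5′, letters a–x): 0.62996/0.0833333 → 7 → h, 0.91558/0.0416667 → 21 → v; chars hv.
Extended square (30″×15″, digits 0–9): 0.04662/0.00833333 → 5, 0.04058/0.00416667 → 9; chars 59.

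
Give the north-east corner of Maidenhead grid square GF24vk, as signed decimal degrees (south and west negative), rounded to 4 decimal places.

Field G=6, F=5: +6·20° lon, +5·10° lat → SW at lon -60°, lat -40°.
Square 2, 4: +2·2° lon, +4·1° lat → SW at lon -56°, lat -36°.
Subsquare v=21, k=10: +21·0.0833333° lon, +10·0.0416667° lat → SW at lon -54.25°, lat -35.5833°.
Cell spans 0.0833333° lon × 0.0416667° lat. NE corner is SW corner plus one full cell.
latitude -35.5417, longitude -54.1667.

-35.5417, -54.1667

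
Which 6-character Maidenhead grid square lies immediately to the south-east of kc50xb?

KC60aa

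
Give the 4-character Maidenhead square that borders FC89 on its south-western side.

FC78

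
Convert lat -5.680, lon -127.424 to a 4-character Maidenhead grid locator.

Add 180° to longitude and 90° to latitude: 52.58, 84.32.
Field: lon ⌊52.58/20⌋ = 2 → C; lat ⌊84.32/10⌋ = 8 → I.
Square: lon ⌊12.58/2⌋ = 6; lat ⌊4.32/1⌋ = 4.

CI64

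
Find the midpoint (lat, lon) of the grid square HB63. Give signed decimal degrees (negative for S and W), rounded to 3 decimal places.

-76.500, -27.000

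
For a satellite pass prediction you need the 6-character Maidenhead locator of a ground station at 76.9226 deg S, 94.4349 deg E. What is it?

NB73fb

Shift to the Maidenhead origin (180°W, 90°S): lon 274.4349, lat 13.0774.
Field (20°×10°, letters A–R): 274.4349/20 → 13 → N, 13.0774/10 → 1 → B; chars NB.
Square (2°×1°, digits 0–9): 14.4349/2 → 7, 3.0774/1 → 3; chars 73.
Subsquare (5′×2.5′, letters a–x): 0.4349/0.0833333 → 5 → f, 0.0774/0.0416667 → 1 → b; chars fb.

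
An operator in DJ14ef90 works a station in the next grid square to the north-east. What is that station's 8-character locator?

DJ14ff01

Longitude extended square 9; +1 → 10, wraps to 0, carry into subsquare.
Longitude subsquare e = 4; +1 → 5 = f.
Latitude extended square 0; +1 → 1.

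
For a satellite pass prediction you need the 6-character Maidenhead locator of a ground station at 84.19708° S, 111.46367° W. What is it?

DA45gt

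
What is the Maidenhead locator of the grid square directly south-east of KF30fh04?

KF30fh13

Longitude extended square 0; +1 → 1.
Latitude extended square 4; −1 → 3.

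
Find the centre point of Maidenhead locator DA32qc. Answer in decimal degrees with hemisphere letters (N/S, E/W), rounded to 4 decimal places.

87.8958° S, 112.6250° W

Field D=3, A=0: +3·20° lon, +0·10° lat → SW at lon -120°, lat -90°.
Square 3, 2: +3·2° lon, +2·1° lat → SW at lon -114°, lat -88°.
Subsquare q=16, c=2: +16·0.0833333° lon, +2·0.0416667° lat → SW at lon -112.667°, lat -87.9167°.
Cell spans 0.0833333° lon × 0.0416667° lat. Centre is SW corner plus half of each.
latitude 87.8958° S, longitude 112.6250° W.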